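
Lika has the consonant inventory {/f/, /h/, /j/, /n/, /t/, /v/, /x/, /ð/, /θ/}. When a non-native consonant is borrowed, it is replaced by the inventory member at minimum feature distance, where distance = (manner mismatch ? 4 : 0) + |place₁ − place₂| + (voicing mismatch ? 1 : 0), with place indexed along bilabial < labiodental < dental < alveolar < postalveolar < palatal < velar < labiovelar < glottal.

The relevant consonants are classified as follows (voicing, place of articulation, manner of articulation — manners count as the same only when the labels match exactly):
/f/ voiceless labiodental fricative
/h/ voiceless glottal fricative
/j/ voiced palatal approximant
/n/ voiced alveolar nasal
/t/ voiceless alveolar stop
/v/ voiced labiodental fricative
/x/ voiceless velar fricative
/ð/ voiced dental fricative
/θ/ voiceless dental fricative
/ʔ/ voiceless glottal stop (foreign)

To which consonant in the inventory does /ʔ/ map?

/h/ is closest: manner differs (stop→fricative, +4), place distance 0 (glottal→glottal), same voicing; total 4. Next closest is /t/ at distance 5.

h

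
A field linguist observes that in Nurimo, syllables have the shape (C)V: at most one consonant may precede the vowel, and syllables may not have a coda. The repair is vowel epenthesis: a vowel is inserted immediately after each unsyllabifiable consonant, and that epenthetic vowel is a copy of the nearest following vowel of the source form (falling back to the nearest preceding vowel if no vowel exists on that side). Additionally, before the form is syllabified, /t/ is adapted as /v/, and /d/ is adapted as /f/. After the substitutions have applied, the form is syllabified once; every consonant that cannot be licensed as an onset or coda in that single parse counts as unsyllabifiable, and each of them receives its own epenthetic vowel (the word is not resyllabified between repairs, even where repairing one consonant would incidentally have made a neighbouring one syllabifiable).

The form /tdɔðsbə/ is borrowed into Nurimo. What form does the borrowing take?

vɔfɔðəsəbə

Substitution: /t/ → /v/, /d/ → /f/, giving /vfɔðsbə/.
Syllabifying with onset maximization leaves /v/, /ð/, /s/ stranded (no codas are permitted; onsets are limited to one consonant).
Inserting the epenthetic vowel yields /v/ → /vɔ/, /ð/ → /ðə/, /s/ → /sə/.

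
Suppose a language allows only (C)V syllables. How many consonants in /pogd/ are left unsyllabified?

The consonants /g/, /d/ cannot be parsed into a legal (C)V syllable (no codas are permitted; onsets are limited to one consonant).

2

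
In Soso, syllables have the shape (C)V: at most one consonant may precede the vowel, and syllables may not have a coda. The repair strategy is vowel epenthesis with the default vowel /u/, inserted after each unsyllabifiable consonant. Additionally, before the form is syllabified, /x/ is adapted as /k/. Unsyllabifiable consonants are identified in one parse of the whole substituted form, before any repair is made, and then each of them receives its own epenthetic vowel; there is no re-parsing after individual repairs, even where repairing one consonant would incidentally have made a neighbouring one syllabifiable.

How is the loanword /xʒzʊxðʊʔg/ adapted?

kuʒuzʊkuðʊʔugu

Substitution: /x/ → /k/, giving /kʒzʊkðʊʔg/.
The consonants /k/, /ʒ/, /k/, /ʔ/, /g/ cannot be parsed into a legal (C)V syllable (no codas are permitted; onsets are limited to one consonant).
Inserting the epenthetic vowel yields /k/ → /ku/, /ʒ/ → /ʒu/, /k/ → /ku/, /ʔ/ → /ʔu/, /g/ → /gu/.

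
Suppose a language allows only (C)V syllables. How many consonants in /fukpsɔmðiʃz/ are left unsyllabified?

5

Syllabifying with onset maximization leaves /k/, /p/, /m/, /ʃ/, /z/ stranded (no codas are permitted; onsets are limited to one consonant).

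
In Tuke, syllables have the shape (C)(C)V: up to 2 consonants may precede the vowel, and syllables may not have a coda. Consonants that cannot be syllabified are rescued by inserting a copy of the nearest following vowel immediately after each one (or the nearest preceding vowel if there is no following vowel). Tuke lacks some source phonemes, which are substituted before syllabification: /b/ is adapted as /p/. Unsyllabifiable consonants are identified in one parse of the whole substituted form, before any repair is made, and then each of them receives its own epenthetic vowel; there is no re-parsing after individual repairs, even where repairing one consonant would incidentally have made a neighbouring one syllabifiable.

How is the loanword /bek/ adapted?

Substitution: /b/ → /p/, giving /pek/.
Syllabifying with onset maximization leaves /k/ stranded (no codas are permitted; onsets may contain at most 2 consonants).
Epenthesis after each stranded consonant: /k/ → /ke/.

peke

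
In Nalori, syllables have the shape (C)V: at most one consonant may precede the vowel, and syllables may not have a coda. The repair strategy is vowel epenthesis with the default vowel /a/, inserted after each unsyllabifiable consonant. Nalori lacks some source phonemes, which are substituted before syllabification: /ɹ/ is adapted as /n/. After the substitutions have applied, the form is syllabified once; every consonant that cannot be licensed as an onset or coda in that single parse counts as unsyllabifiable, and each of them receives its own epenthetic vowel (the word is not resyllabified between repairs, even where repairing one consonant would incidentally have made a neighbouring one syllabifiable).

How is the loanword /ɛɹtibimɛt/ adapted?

Substitution: /ɹ/ → /n/, giving /ɛntibimɛt/.
Under (C)V, the unsyllabifiable consonants are /n/, /t/ (no codas are permitted; onsets are limited to one consonant).
Inserting the epenthetic vowel yields /n/ → /na/, /t/ → /ta/.

ɛnatibimɛta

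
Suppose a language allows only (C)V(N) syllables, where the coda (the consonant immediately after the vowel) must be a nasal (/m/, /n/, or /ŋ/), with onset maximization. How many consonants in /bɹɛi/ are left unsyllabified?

1

Under (C)V(N), the unsyllabifiable consonants are /b/ (only a nasal (/m/, /n/, or /ŋ/) is licensed in coda position; onsets are limited to one consonant).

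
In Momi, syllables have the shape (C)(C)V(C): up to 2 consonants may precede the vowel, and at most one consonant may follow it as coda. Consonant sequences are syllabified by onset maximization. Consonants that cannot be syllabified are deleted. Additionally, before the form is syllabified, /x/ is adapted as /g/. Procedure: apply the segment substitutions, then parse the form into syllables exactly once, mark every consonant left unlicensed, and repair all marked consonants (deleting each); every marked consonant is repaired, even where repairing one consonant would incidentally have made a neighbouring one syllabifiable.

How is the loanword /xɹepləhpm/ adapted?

Substitution: /x/ → /g/, giving /gɹepləhpm/.
Under (C)(C)V(C), the unsyllabifiable consonants are /p/, /m/ (at most one coda consonant is licensed; onsets may contain at most 2 consonants).
Each unlicensed consonant is deleted: /p/, /m/.

gɹepləh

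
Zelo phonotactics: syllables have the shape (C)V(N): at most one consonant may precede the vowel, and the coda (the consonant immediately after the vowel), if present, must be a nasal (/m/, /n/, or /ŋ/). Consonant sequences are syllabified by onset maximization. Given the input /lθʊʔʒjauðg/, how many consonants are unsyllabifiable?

5

Under (C)V(N), the unsyllabifiable consonants are /l/, /ʔ/, /ʒ/, /ð/, /g/ (only a nasal (/m/, /n/, or /ŋ/) is licensed in coda position; onsets are limited to one consonant).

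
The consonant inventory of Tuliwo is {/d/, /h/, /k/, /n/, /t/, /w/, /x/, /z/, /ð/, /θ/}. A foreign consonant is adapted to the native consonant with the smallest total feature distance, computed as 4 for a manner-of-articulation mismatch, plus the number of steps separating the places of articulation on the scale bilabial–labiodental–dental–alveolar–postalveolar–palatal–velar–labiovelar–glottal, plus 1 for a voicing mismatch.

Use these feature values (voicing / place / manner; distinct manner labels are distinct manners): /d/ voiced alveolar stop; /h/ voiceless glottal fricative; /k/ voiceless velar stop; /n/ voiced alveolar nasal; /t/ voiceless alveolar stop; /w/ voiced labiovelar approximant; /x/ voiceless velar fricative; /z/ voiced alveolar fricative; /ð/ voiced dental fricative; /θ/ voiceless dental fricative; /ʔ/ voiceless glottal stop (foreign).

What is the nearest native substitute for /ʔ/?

k

/k/ is closest: same manner (stop), place distance 2 (glottal→velar), same voicing; total 2. Next closest is /h/ at distance 4.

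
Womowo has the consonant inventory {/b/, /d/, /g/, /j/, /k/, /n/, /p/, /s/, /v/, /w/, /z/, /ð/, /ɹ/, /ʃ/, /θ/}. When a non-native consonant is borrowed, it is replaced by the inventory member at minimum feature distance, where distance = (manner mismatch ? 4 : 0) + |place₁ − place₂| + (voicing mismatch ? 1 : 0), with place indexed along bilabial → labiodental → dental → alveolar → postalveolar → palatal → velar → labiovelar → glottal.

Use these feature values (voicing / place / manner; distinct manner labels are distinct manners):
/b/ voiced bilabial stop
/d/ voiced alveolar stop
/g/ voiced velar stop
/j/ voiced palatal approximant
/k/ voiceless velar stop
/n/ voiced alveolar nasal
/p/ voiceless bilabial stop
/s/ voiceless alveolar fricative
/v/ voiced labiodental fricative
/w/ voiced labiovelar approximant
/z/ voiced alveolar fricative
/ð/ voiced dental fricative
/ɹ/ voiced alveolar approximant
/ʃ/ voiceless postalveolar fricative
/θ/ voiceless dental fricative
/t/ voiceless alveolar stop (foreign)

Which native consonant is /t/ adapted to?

d

/d/ is closest: same manner (stop), place distance 0 (alveolar→alveolar), voicing differs (+1); total 1. Next closest is /k/ at distance 3.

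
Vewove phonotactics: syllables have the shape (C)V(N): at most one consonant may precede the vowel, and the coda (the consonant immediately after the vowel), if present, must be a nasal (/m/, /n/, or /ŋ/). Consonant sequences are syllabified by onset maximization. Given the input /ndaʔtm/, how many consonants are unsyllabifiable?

4

The consonants /n/, /ʔ/, /t/, /m/ cannot be parsed into a legal (C)V(N) syllable (only a nasal (/m/, /n/, or /ŋ/) is licensed in coda position; onsets are limited to one consonant).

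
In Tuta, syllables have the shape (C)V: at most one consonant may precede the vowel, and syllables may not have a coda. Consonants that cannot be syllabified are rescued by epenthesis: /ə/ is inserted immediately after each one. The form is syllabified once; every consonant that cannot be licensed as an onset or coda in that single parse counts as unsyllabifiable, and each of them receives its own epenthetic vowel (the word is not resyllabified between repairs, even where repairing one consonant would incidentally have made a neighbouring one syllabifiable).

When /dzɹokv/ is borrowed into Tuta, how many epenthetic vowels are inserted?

4

The unsyllabifiable consonants are /d/, /z/, /k/, /v/; each receives one epenthetic vowel.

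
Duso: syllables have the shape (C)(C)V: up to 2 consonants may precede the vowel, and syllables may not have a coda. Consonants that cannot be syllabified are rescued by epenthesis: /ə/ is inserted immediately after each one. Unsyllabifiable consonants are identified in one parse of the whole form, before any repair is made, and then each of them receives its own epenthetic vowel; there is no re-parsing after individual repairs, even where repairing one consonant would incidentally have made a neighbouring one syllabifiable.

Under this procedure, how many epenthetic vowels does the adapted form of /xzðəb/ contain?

2

The unsyllabifiable consonants are /x/, /b/; each receives one epenthetic vowel.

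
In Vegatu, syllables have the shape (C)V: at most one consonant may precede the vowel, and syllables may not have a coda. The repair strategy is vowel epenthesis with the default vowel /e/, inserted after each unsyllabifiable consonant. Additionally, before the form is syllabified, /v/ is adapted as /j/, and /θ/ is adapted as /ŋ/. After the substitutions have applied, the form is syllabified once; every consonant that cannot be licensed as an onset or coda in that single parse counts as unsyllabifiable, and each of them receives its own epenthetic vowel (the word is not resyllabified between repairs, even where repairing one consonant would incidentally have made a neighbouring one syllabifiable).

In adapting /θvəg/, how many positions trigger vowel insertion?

2

After substitution the input is /ŋjəg/.
The unsyllabifiable consonants are /ŋ/, /g/; each receives one epenthetic vowel.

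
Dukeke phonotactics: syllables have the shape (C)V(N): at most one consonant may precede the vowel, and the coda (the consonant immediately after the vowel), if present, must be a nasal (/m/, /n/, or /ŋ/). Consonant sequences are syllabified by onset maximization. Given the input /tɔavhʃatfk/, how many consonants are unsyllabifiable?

Syllabifying with onset maximization leaves /v/, /h/, /t/, /f/, /k/ stranded (only a nasal (/m/, /n/, or /ŋ/) is licensed in coda position; onsets are limited to one consonant).

5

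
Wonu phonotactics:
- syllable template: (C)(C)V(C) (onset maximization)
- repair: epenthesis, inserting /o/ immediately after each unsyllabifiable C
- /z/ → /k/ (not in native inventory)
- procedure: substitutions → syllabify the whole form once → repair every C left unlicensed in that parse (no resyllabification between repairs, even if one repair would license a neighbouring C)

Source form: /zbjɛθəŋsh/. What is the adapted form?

kobjɛθəŋsoho

Substitution: /z/ → /k/, giving /kbjɛθəŋsh/.
Syllabifying with onset maximization leaves /k/, /s/, /h/ stranded (at most one coda consonant is licensed; onsets may contain at most 2 consonants).
Inserting the epenthetic vowel yields /k/ → /ko/, /s/ → /so/, /h/ → /ho/.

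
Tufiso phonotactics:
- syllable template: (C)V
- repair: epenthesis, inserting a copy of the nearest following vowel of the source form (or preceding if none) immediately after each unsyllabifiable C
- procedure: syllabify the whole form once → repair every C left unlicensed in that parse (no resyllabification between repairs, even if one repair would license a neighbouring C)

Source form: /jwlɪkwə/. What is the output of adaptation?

Syllabifying with onset maximization leaves /j/, /w/, /k/ stranded (no codas are permitted; onsets are limited to one consonant).
Each unlicensed consonant becomes the onset of a new syllable: /j/ → /jɪ/, /w/ → /wɪ/, /k/ → /kə/.

jɪwɪlɪkəwə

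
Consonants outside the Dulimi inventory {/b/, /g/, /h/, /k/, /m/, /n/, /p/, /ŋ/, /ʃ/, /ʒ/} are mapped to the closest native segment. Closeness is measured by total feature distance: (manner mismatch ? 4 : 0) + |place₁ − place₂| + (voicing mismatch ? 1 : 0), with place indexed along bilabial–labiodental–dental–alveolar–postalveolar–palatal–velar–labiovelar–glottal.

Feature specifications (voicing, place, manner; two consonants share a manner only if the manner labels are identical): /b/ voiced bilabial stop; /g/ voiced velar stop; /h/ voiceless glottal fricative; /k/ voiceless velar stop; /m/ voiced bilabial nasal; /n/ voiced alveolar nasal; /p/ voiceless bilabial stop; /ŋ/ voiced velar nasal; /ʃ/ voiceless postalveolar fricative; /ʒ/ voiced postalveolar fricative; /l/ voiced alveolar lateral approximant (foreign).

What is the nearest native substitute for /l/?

/n/ is closest: manner differs (lateral approximant→nasal, +4), place distance 0 (alveolar→alveolar), same voicing; total 4. Next closest is /ʒ/ at distance 5.

n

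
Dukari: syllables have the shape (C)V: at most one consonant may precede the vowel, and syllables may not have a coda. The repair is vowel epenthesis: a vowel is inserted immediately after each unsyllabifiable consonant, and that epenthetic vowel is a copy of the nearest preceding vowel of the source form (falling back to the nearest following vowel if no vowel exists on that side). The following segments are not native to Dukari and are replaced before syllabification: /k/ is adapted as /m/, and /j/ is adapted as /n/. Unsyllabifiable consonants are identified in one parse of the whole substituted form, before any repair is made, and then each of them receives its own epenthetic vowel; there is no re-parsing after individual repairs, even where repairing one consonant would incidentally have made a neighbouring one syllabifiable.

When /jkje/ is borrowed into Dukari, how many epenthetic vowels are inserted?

2

After substitution the input is /nmne/.
The unsyllabifiable consonants are /n/, /m/; each receives one epenthetic vowel.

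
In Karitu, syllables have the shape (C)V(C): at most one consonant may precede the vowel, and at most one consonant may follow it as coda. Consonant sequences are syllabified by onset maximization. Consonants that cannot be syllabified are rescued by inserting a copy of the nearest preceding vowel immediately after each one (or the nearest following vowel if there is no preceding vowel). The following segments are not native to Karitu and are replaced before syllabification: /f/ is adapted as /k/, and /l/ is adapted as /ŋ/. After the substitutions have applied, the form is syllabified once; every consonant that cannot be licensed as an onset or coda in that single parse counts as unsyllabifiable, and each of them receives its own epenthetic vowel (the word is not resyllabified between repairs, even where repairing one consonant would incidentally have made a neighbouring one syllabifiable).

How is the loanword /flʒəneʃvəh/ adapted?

Substitution: /f/ → /k/, /l/ → /ŋ/, giving /kŋʒəneʃvəh/.
Under (C)V(C), the unsyllabifiable consonants are /k/, /ŋ/ (at most one coda consonant is licensed; onsets are limited to one consonant).
Epenthesis after each stranded consonant: /k/ → /kə/, /ŋ/ → /ŋə/.

kəŋəʒəneʃvəh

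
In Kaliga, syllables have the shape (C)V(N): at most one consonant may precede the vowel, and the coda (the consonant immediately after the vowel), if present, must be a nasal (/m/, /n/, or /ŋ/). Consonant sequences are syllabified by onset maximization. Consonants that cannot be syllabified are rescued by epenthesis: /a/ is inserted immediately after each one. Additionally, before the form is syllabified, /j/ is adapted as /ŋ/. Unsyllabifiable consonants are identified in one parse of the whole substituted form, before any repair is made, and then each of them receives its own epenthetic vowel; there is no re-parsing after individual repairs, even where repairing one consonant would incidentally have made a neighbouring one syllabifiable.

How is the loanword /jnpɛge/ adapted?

Substitution: /j/ → /ŋ/, giving /ŋnpɛge/.
The consonants /ŋ/, /n/ cannot be parsed into a legal (C)V(N) syllable (only a nasal (/m/, /n/, or /ŋ/) is licensed in coda position; onsets are limited to one consonant).
Epenthesis after each stranded consonant: /ŋ/ → /ŋa/, /n/ → /na/.

ŋanapɛge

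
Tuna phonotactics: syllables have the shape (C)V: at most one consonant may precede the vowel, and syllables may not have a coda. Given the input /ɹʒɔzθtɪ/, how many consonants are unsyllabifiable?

The consonants /ɹ/, /z/, /θ/ cannot be parsed into a legal (C)V syllable (no codas are permitted; onsets are limited to one consonant).

3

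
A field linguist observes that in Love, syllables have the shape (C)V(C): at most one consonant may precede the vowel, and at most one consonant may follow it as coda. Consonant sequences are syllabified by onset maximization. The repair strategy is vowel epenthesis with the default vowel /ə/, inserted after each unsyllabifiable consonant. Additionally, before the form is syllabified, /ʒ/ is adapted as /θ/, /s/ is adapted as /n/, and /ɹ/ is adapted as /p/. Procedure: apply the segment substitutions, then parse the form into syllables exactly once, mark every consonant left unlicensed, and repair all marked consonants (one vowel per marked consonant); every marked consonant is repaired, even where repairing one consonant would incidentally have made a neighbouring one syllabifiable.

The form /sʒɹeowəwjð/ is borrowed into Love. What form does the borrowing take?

Substitution: /s/ → /n/, /ʒ/ → /θ/, /ɹ/ → /p/, giving /nθpeowəwjð/.
Under (C)V(C), the unsyllabifiable consonants are /n/, /θ/, /j/, /ð/ (at most one coda consonant is licensed; onsets are limited to one consonant).
Each unlicensed consonant becomes the onset of a new syllable: /n/ → /nə/, /θ/ → /θə/, /j/ → /jə/, /ð/ → /ðə/.

nəθəpeowəwjəðə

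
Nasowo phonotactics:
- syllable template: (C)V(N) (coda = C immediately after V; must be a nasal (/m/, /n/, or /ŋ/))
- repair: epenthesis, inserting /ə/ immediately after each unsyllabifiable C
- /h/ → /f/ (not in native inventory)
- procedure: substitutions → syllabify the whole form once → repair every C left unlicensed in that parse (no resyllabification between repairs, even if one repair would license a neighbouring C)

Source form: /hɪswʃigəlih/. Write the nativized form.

Substitution: /h/ → /f/, giving /fɪswʃigəlif/.
Under (C)V(N), the unsyllabifiable consonants are /s/, /w/, /f/ (only a nasal (/m/, /n/, or /ŋ/) is licensed in coda position; onsets are limited to one consonant).
Epenthesis after each stranded consonant: /s/ → /sə/, /w/ → /wə/, /f/ → /fə/.

fɪsəwəʃigəlifə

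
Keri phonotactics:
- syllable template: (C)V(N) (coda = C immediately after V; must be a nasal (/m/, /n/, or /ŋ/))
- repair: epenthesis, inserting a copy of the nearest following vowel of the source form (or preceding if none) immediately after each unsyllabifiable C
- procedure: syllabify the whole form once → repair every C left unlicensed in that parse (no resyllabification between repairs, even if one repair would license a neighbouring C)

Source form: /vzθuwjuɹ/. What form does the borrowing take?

vuzuθuwujuɹu

Under (C)V(N), the unsyllabifiable consonants are /v/, /z/, /w/, /ɹ/ (only a nasal (/m/, /n/, or /ŋ/) is licensed in coda position; onsets are limited to one consonant).
Inserting the epenthetic vowel yields /v/ → /vu/, /z/ → /zu/, /w/ → /wu/, /ɹ/ → /ɹu/.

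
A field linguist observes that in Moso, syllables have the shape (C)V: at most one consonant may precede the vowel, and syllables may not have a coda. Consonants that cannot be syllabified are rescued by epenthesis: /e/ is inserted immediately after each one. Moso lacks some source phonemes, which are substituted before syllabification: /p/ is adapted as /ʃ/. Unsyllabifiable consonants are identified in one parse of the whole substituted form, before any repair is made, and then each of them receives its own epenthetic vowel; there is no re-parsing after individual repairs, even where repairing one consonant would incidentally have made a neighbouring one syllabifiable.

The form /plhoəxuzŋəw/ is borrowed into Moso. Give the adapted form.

ʃelehoəxuzeŋəwe

Substitution: /p/ → /ʃ/, giving /ʃlhoəxuzŋəw/.
Syllabifying with onset maximization leaves /ʃ/, /l/, /z/, /w/ stranded (no codas are permitted; onsets are limited to one consonant).
Inserting the epenthetic vowel yields /ʃ/ → /ʃe/, /l/ → /le/, /z/ → /ze/, /w/ → /we/.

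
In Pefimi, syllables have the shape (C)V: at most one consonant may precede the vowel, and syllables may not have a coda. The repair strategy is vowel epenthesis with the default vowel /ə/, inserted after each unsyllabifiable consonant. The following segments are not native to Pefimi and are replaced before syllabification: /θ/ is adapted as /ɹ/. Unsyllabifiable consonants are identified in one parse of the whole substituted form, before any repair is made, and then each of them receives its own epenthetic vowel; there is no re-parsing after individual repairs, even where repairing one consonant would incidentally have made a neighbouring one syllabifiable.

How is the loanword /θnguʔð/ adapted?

ɹənəguʔəðə

Substitution: /θ/ → /ɹ/, giving /ɹnguʔð/.
The consonants /ɹ/, /n/, /ʔ/, /ð/ cannot be parsed into a legal (C)V syllable (no codas are permitted; onsets are limited to one consonant).
Each unlicensed consonant becomes the onset of a new syllable: /ɹ/ → /ɹə/, /n/ → /nə/, /ʔ/ → /ʔə/, /ð/ → /ðə/.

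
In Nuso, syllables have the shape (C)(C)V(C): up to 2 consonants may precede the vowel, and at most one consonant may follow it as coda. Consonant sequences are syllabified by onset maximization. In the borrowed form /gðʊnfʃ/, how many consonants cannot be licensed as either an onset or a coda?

2

Syllabifying with onset maximization leaves /f/, /ʃ/ stranded (at most one coda consonant is licensed; onsets may contain at most 2 consonants).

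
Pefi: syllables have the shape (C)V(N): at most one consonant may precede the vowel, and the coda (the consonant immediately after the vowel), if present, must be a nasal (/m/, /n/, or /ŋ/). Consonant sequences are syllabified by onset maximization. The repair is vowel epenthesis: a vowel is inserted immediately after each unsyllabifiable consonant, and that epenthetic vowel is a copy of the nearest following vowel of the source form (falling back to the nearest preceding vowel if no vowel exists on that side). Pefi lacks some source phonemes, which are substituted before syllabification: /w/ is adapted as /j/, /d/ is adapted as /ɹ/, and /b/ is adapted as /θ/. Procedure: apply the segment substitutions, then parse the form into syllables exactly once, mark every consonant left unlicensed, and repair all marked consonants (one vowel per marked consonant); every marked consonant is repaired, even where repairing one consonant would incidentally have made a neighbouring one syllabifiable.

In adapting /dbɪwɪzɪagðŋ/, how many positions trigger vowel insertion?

4

After substitution the input is /ɹθɪjɪzɪagðŋ/.
The unsyllabifiable consonants are /ɹ/, /g/, /ð/, /ŋ/; each receives one epenthetic vowel.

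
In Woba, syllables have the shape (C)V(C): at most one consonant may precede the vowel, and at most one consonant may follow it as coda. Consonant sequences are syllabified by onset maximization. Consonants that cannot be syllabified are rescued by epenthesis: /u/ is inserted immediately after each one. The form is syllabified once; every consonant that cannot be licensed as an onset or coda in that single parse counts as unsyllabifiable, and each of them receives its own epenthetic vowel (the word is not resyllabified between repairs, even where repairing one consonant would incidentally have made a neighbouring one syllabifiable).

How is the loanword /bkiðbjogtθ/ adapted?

Syllabifying with onset maximization leaves /b/, /b/, /t/, /θ/ stranded (at most one coda consonant is licensed; onsets are limited to one consonant).
Each unlicensed consonant becomes the onset of a new syllable: /b/ → /bu/, /b/ → /bu/, /t/ → /tu/, /θ/ → /θu/.

bukiðbujogtuθu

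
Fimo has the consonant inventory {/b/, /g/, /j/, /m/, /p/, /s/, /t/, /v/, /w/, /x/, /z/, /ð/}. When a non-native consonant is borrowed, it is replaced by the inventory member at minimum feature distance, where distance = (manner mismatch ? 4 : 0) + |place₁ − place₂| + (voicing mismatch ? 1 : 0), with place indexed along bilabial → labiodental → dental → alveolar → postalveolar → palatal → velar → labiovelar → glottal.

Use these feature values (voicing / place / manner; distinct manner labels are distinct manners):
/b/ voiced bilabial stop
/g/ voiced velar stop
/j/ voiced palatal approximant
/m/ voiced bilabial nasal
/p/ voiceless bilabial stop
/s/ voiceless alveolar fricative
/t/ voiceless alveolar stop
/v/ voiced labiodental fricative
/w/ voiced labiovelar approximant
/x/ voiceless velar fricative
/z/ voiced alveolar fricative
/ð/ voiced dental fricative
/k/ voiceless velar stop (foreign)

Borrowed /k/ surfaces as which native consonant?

g

/g/ is closest: same manner (stop), place distance 0 (velar→velar), voicing differs (+1); total 1. Next closest is /t/ at distance 3.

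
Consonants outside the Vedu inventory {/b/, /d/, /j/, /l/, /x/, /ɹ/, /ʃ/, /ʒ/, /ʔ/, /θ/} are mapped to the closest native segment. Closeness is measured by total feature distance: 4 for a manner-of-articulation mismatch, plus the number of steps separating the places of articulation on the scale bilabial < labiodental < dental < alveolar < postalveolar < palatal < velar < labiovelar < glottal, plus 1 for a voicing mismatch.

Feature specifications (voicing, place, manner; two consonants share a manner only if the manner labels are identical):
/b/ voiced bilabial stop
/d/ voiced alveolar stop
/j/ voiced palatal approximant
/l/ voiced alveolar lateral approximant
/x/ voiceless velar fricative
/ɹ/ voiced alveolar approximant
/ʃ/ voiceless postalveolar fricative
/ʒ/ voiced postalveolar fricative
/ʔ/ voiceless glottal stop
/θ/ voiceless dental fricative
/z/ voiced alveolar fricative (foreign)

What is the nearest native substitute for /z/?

/ʒ/ is closest: same manner (fricative), place distance 1 (alveolar→postalveolar), same voicing; total 1. Next closest is /ʃ/ at distance 2.

ʒ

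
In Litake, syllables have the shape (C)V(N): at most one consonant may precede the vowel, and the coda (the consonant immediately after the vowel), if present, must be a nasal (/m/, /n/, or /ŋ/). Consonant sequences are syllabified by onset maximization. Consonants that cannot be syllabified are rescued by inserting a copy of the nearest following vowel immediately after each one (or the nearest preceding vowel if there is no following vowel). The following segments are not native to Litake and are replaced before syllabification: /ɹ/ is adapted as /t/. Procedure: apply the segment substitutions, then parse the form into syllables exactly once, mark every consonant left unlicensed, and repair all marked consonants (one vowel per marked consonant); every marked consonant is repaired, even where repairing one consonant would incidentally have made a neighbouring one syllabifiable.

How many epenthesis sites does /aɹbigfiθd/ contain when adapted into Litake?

4

After substitution the input is /atbigfiθd/.
The unsyllabifiable consonants are /t/, /g/, /θ/, /d/; each receives one epenthetic vowel.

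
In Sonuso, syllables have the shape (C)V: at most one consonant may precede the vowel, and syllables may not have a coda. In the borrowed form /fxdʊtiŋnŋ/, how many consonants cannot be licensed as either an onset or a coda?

5

Syllabifying with onset maximization leaves /f/, /x/, /ŋ/, /n/, /ŋ/ stranded (no codas are permitted; onsets are limited to one consonant).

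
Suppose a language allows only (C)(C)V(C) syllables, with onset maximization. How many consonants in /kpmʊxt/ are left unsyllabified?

2

The consonants /k/, /t/ cannot be parsed into a legal (C)(C)V(C) syllable (at most one coda consonant is licensed; onsets may contain at most 2 consonants).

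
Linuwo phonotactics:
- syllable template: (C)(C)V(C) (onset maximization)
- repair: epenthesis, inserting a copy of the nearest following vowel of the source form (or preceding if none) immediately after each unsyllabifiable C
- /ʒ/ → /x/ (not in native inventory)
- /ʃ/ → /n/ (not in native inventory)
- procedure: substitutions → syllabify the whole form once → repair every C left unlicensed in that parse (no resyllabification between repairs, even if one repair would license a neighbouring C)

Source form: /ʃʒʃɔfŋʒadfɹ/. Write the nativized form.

nɔxnɔfŋxadfaɹa

Substitution: /ʃ/ → /n/, /ʒ/ → /x/, giving /nxnɔfŋxadfɹ/.
Under (C)(C)V(C), the unsyllabifiable consonants are /n/, /f/, /ɹ/ (at most one coda consonant is licensed; onsets may contain at most 2 consonants).
Inserting the epenthetic vowel yields /n/ → /nɔ/, /f/ → /fa/, /ɹ/ → /ɹa/.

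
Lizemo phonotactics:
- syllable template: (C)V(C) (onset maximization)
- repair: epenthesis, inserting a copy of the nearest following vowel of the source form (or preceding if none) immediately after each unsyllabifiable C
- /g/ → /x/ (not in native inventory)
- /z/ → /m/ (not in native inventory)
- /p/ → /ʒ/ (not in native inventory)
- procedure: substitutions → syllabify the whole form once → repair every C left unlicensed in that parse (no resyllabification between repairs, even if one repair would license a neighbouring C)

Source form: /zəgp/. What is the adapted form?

məxʒə

Substitution: /z/ → /m/, /g/ → /x/, /p/ → /ʒ/, giving /məxʒ/.
Syllabifying with onset maximization leaves /ʒ/ stranded (at most one coda consonant is licensed; onsets are limited to one consonant).
Inserting the epenthetic vowel yields /ʒ/ → /ʒə/.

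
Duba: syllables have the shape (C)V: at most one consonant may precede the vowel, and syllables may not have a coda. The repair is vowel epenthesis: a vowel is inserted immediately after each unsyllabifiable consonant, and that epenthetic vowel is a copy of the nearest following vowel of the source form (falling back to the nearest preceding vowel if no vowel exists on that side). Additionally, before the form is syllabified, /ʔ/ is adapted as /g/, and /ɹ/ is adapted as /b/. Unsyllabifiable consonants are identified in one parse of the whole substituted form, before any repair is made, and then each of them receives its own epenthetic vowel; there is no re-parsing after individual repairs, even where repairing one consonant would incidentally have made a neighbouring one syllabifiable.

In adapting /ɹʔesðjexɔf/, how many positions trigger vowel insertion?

After substitution the input is /bgesðjexɔf/.
The unsyllabifiable consonants are /b/, /s/, /ð/, /f/; each receives one epenthetic vowel.

4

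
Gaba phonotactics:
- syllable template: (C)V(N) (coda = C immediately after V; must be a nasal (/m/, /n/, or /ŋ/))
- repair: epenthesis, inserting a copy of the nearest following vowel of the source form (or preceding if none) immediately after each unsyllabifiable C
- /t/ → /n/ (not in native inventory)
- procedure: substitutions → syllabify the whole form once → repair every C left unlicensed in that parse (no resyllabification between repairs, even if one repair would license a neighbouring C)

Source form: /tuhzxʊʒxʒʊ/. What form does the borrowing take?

nuhʊzʊxʊʒʊxʊʒʊ

Substitution: /t/ → /n/, giving /nuhzxʊʒxʒʊ/.
The consonants /h/, /z/, /ʒ/, /x/ cannot be parsed into a legal (C)V(N) syllable (only a nasal (/m/, /n/, or /ŋ/) is licensed in coda position; onsets are limited to one consonant).
Epenthesis after each stranded consonant: /h/ → /hʊ/, /z/ → /zʊ/, /ʒ/ → /ʒʊ/, /x/ → /xʊ/.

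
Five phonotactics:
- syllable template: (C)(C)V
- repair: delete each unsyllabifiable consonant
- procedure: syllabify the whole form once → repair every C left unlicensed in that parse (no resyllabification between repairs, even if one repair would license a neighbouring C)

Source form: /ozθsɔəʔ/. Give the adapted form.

Syllabifying with onset maximization leaves /z/, /ʔ/ stranded (no codas are permitted; onsets may contain at most 2 consonants).
Deletion applies to /z/, /ʔ/.

oθsɔə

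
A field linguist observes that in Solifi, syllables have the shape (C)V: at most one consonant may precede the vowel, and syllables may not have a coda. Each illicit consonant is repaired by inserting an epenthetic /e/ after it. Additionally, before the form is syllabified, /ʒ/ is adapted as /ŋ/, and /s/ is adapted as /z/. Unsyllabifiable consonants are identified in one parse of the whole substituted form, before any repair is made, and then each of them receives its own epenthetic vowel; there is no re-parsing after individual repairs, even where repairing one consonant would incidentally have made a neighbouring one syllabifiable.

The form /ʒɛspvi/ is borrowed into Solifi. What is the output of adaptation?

Substitution: /ʒ/ → /ŋ/, /s/ → /z/, giving /ŋɛzpvi/.
The consonants /z/, /p/ cannot be parsed into a legal (C)V syllable (no codas are permitted; onsets are limited to one consonant).
Epenthesis after each stranded consonant: /z/ → /ze/, /p/ → /pe/.

ŋɛzepevi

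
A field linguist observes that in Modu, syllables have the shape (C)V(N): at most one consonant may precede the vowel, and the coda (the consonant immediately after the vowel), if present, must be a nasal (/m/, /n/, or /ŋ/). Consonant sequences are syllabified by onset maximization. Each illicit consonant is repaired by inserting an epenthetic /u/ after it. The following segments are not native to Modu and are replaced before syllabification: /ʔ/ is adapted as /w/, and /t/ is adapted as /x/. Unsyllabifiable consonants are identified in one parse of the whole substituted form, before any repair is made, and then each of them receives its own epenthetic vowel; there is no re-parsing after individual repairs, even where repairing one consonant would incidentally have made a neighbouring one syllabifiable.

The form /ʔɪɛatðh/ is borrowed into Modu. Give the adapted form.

Substitution: /ʔ/ → /w/, /t/ → /x/, giving /wɪɛaxðh/.
The consonants /x/, /ð/, /h/ cannot be parsed into a legal (C)V(N) syllable (only a nasal (/m/, /n/, or /ŋ/) is licensed in coda position; onsets are limited to one consonant).
Inserting the epenthetic vowel yields /x/ → /xu/, /ð/ → /ðu/, /h/ → /hu/.

wɪɛaxuðuhu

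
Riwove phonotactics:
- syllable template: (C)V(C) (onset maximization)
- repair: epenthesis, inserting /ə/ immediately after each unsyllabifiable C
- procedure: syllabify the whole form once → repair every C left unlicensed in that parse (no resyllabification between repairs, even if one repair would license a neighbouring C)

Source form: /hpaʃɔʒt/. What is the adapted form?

həpaʃɔʒtə

Under (C)V(C), the unsyllabifiable consonants are /h/, /t/ (at most one coda consonant is licensed; onsets are limited to one consonant).
Inserting the epenthetic vowel yields /h/ → /hə/, /t/ → /tə/.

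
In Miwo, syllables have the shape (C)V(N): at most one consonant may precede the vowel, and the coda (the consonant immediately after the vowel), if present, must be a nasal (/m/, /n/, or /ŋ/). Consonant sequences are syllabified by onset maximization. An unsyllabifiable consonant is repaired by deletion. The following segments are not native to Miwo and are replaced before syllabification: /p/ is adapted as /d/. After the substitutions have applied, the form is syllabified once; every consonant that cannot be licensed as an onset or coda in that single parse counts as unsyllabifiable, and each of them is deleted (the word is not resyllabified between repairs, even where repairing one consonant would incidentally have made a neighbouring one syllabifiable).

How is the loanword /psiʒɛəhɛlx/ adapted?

Substitution: /p/ → /d/, giving /dsiʒɛəhɛlx/.
Under (C)V(N), the unsyllabifiable consonants are /d/, /l/, /x/ (only a nasal (/m/, /n/, or /ŋ/) is licensed in coda position; onsets are limited to one consonant).
Each unlicensed consonant is deleted: /d/, /l/, /x/.

siʒɛəhɛ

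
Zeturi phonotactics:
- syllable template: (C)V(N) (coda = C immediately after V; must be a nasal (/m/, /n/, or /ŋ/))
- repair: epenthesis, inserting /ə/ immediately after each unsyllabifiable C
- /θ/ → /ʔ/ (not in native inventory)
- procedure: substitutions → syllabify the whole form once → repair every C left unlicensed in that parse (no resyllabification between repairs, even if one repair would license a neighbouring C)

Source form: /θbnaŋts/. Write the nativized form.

ʔəbənaŋtəsə

Substitution: /θ/ → /ʔ/, giving /ʔbnaŋts/.
Under (C)V(N), the unsyllabifiable consonants are /ʔ/, /b/, /t/, /s/ (only a nasal (/m/, /n/, or /ŋ/) is licensed in coda position; onsets are limited to one consonant).
Each unlicensed consonant becomes the onset of a new syllable: /ʔ/ → /ʔə/, /b/ → /bə/, /t/ → /tə/, /s/ → /sə/.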